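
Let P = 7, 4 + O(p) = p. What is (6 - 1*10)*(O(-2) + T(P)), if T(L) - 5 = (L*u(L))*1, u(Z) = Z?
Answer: -192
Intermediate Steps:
O(p) = -4 + p
T(L) = 5 + L² (T(L) = 5 + (L*L)*1 = 5 + L²*1 = 5 + L²)
(6 - 1*10)*(O(-2) + T(P)) = (6 - 1*10)*((-4 - 2) + (5 + 7²)) = (6 - 10)*(-6 + (5 + 49)) = -4*(-6 + 54) = -4*48 = -192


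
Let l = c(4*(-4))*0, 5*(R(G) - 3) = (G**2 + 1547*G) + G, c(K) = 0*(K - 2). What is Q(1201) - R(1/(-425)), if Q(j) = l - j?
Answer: -1086704601/903125 ≈ -1203.3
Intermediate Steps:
c(K) = 0 (c(K) = 0*(-2 + K) = 0)
R(G) = 3 + G**2/5 + 1548*G/5 (R(G) = 3 + ((G**2 + 1547*G) + G)/5 = 3 + (G**2 + 1548*G)/5 = 3 + (G**2/5 + 1548*G/5) = 3 + G**2/5 + 1548*G/5)
l = 0 (l = 0*0 = 0)
Q(j) = -j (Q(j) = 0 - j = -j)
Q(1201) - R(1/(-425)) = -1*1201 - (3 + (1/(-425))**2/5 + (1548/5)/(-425)) = -1201 - (3 + (-1/425)**2/5 + (1548/5)*(-1/425)) = -1201 - (3 + (1/5)*(1/180625) - 1548/2125) = -1201 - (3 + 1/903125 - 1548/2125) = -1201 - 1*2051476/903125 = -1201 - 2051476/903125 = -1086704601/903125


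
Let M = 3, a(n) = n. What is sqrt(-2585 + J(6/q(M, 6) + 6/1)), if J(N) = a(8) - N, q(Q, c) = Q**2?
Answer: I*sqrt(23253)/3 ≈ 50.83*I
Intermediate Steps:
J(N) = 8 - N
sqrt(-2585 + J(6/q(M, 6) + 6/1)) = sqrt(-2585 + (8 - (6/(3**2) + 6/1))) = sqrt(-2585 + (8 - (6/9 + 6*1))) = sqrt(-2585 + (8 - (6*(1/9) + 6))) = sqrt(-2585 + (8 - (2/3 + 6))) = sqrt(-2585 + (8 - 1*20/3)) = sqrt(-2585 + (8 - 20/3)) = sqrt(-2585 + 4/3) = sqrt(-7751/3) = I*sqrt(23253)/3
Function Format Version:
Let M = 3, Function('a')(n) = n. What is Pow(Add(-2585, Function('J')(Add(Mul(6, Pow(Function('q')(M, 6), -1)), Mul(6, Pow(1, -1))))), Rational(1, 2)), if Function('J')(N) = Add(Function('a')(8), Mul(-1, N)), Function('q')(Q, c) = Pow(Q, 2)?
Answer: Mul(Rational(1, 3), I, Pow(23253, Rational(1, 2))) ≈ Mul(50.830, I)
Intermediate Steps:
Function('J')(N) = Add(8, Mul(-1, N))
Pow(Add(-2585, Function('J')(Add(Mul(6, Pow(Function('q')(M, 6), -1)), Mul(6, Pow(1, -1))))), Rational(1, 2)) = Pow(Add(-2585, Add(8, Mul(-1, Add(Mul(6, Pow(Pow(3, 2), -1)), Mul(6, Pow(1, -1)))))), Rational(1, 2)) = Pow(Add(-2585, Add(8, Mul(-1, Add(Mul(6, Pow(9, -1)), Mul(6, 1))))), Rational(1, 2)) = Pow(Add(-2585, Add(8, Mul(-1, Add(Mul(6, Rational(1, 9)), 6)))), Rational(1, 2)) = Pow(Add(-2585, Add(8, Mul(-1, Add(Rational(2, 3), 6)))), Rational(1, 2)) = Pow(Add(-2585, Add(8, Mul(-1, Rational(20, 3)))), Rational(1, 2)) = Pow(Add(-2585, Add(8, Rational(-20, 3))), Rational(1, 2)) = Pow(Add(-2585, Rational(4, 3)), Rational(1, 2)) = Pow(Rational(-7751, 3), Rational(1, 2)) = Mul(Rational(1, 3), I, Pow(23253, Rational(1, 2)))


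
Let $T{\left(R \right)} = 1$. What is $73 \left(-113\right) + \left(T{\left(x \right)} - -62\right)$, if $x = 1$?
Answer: $-8186$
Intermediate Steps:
$73 \left(-113\right) + \left(T{\left(x \right)} - -62\right) = 73 \left(-113\right) + \left(1 - -62\right) = -8249 + \left(1 + 62\right) = -8249 + 63 = -8186$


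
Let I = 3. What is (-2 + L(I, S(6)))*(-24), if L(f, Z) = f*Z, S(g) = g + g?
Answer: -816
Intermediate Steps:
S(g) = 2*g
L(f, Z) = Z*f
(-2 + L(I, S(6)))*(-24) = (-2 + (2*6)*3)*(-24) = (-2 + 12*3)*(-24) = (-2 + 36)*(-24) = 34*(-24) = -816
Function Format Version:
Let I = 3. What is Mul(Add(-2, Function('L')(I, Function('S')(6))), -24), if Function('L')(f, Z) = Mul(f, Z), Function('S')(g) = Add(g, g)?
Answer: -816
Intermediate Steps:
Function('S')(g) = Mul(2, g)
Function('L')(f, Z) = Mul(Z, f)
Mul(Add(-2, Function('L')(I, Function('S')(6))), -24) = Mul(Add(-2, Mul(Mul(2, 6), 3)), -24) = Mul(Add(-2, Mul(12, 3)), -24) = Mul(Add(-2, 36), -24) = Mul(34, -24) = -816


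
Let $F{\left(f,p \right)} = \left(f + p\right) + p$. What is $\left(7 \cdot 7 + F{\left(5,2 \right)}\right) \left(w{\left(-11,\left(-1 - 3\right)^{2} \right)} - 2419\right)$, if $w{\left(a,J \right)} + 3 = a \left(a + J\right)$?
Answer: $-143666$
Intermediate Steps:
$F{\left(f,p \right)} = f + 2 p$
$w{\left(a,J \right)} = -3 + a \left(J + a\right)$ ($w{\left(a,J \right)} = -3 + a \left(a + J\right) = -3 + a \left(J + a\right)$)
$\left(7 \cdot 7 + F{\left(5,2 \right)}\right) \left(w{\left(-11,\left(-1 - 3\right)^{2} \right)} - 2419\right) = \left(7 \cdot 7 + \left(5 + 2 \cdot 2\right)\right) \left(\left(-3 + \left(-11\right)^{2} + \left(-1 - 3\right)^{2} \left(-11\right)\right) - 2419\right) = \left(49 + \left(5 + 4\right)\right) \left(\left(-3 + 121 + \left(-4\right)^{2} \left(-11\right)\right) - 2419\right) = \left(49 + 9\right) \left(\left(-3 + 121 + 16 \left(-11\right)\right) - 2419\right) = 58 \left(\left(-3 + 121 - 176\right) - 2419\right) = 58 \left(-58 - 2419\right) = 58 \left(-2477\right) = -143666$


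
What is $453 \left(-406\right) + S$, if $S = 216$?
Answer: $-183702$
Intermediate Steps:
$453 \left(-406\right) + S = 453 \left(-406\right) + 216 = -183918 + 216 = -183702$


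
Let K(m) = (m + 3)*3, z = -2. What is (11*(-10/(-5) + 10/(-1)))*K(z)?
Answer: -264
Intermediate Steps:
K(m) = 9 + 3*m (K(m) = (3 + m)*3 = 9 + 3*m)
(11*(-10/(-5) + 10/(-1)))*K(z) = (11*(-10/(-5) + 10/(-1)))*(9 + 3*(-2)) = (11*(-10*(-1/5) + 10*(-1)))*(9 - 6) = (11*(2 - 10))*3 = (11*(-8))*3 = -88*3 = -264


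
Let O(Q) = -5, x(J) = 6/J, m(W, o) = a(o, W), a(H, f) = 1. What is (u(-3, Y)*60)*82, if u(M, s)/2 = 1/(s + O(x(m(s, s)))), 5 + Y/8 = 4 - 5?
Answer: -9840/53 ≈ -185.66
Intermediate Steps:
m(W, o) = 1
Y = -48 (Y = -40 + 8*(4 - 5) = -40 + 8*(-1) = -40 - 8 = -48)
u(M, s) = 2/(-5 + s) (u(M, s) = 2/(s - 5) = 2/(-5 + s))
(u(-3, Y)*60)*82 = ((2/(-5 - 48))*60)*82 = ((2/(-53))*60)*82 = ((2*(-1/53))*60)*82 = -2/53*60*82 = -120/53*82 = -9840/53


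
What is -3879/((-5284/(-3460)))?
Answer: -3355335/1321 ≈ -2540.0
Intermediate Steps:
-3879/((-5284/(-3460))) = -3879/((-5284*(-1/3460))) = -3879/1321/865 = -3879*865/1321 = -3355335/1321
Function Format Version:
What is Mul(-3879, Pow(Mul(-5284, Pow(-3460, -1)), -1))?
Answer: Rational(-3355335, 1321) ≈ -2540.0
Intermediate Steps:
Mul(-3879, Pow(Mul(-5284, Pow(-3460, -1)), -1)) = Mul(-3879, Pow(Mul(-5284, Rational(-1, 3460)), -1)) = Mul(-3879, Pow(Rational(1321, 865), -1)) = Mul(-3879, Rational(865, 1321)) = Rational(-3355335, 1321)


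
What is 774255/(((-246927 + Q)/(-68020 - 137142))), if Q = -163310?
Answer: 158847704310/410237 ≈ 3.8721e+5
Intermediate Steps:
774255/(((-246927 + Q)/(-68020 - 137142))) = 774255/(((-246927 - 163310)/(-68020 - 137142))) = 774255/((-410237/(-205162))) = 774255/((-410237*(-1/205162))) = 774255/(410237/205162) = 774255*(205162/410237) = 158847704310/410237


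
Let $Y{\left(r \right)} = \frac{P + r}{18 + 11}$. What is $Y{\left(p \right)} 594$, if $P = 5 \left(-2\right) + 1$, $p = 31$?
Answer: $\frac{13068}{29} \approx 450.62$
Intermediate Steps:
$P = -9$ ($P = -10 + 1 = -9$)
$Y{\left(r \right)} = - \frac{9}{29} + \frac{r}{29}$ ($Y{\left(r \right)} = \frac{-9 + r}{18 + 11} = \frac{-9 + r}{29} = \left(-9 + r\right) \frac{1}{29} = - \frac{9}{29} + \frac{r}{29}$)
$Y{\left(p \right)} 594 = \left(- \frac{9}{29} + \frac{1}{29} \cdot 31\right) 594 = \left(- \frac{9}{29} + \frac{31}{29}\right) 594 = \frac{22}{29} \cdot 594 = \frac{13068}{29}$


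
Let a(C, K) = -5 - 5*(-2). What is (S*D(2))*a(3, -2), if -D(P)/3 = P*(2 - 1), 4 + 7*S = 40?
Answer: -1080/7 ≈ -154.29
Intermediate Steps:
a(C, K) = 5 (a(C, K) = -5 + 10 = 5)
S = 36/7 (S = -4/7 + (⅐)*40 = -4/7 + 40/7 = 36/7 ≈ 5.1429)
D(P) = -3*P (D(P) = -3*P*(2 - 1) = -3*P)
(S*D(2))*a(3, -2) = (36*(-3*2)/7)*5 = ((36/7)*(-6))*5 = -216/7*5 = -1080/7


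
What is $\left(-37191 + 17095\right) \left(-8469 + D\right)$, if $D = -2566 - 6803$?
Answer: $358472448$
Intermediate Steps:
$D = -9369$
$\left(-37191 + 17095\right) \left(-8469 + D\right) = \left(-37191 + 17095\right) \left(-8469 - 9369\right) = \left(-20096\right) \left(-17838\right) = 358472448$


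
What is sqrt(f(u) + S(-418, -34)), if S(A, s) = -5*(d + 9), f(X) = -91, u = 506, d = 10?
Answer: I*sqrt(186) ≈ 13.638*I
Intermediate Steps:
S(A, s) = -95 (S(A, s) = -5*(10 + 9) = -5*19 = -95)
sqrt(f(u) + S(-418, -34)) = sqrt(-91 - 95) = sqrt(-186) = I*sqrt(186)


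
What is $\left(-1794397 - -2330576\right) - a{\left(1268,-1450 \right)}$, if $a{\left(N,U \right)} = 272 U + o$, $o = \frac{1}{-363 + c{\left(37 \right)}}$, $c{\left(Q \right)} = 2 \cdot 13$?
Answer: $\frac{313605124}{337} \approx 9.3058 \cdot 10^{5}$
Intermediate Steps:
$c{\left(Q \right)} = 26$
$o = - \frac{1}{337}$ ($o = \frac{1}{-363 + 26} = \frac{1}{-337} = - \frac{1}{337} \approx -0.0029674$)
$a{\left(N,U \right)} = - \frac{1}{337} + 272 U$ ($a{\left(N,U \right)} = 272 U - \frac{1}{337} = - \frac{1}{337} + 272 U$)
$\left(-1794397 - -2330576\right) - a{\left(1268,-1450 \right)} = \left(-1794397 - -2330576\right) - \left(- \frac{1}{337} + 272 \left(-1450\right)\right) = \left(-1794397 + 2330576\right) - \left(- \frac{1}{337} - 394400\right) = 536179 - - \frac{132912801}{337} = 536179 + \frac{132912801}{337} = \frac{313605124}{337}$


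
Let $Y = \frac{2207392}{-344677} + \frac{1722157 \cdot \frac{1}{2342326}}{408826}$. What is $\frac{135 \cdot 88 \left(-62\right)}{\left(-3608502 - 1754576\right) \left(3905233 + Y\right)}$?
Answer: $\frac{17365138264468129402080}{493776557002793028168934795201} \approx 3.5168 \cdot 10^{-8}$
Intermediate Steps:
$Y = - \frac{2113806305881779903}{330063994382743852}$ ($Y = 2207392 \left(- \frac{1}{344677}\right) + 1722157 \cdot \frac{1}{2342326} \cdot \frac{1}{408826} = - \frac{2207392}{344677} + \frac{1722157}{2342326} \cdot \frac{1}{408826} = - \frac{2207392}{344677} + \frac{1722157}{957603769276} = - \frac{2113806305881779903}{330063994382743852} \approx -6.4042$)
$\frac{135 \cdot 88 \left(-62\right)}{\left(-3608502 - 1754576\right) \left(3905233 + Y\right)} = \frac{135 \cdot 88 \left(-62\right)}{\left(-3608502 - 1754576\right) \left(3905233 - \frac{2113806305881779903}{330063994382743852}\right)} = \frac{11880 \left(-62\right)}{\left(-5363078\right) \frac{1288974689169000039597613}{330063994382743852}} = - \frac{736560}{- \frac{493776557002793028168934795201}{23575999598767418}} = \left(-736560\right) \left(- \frac{23575999598767418}{493776557002793028168934795201}\right) = \frac{17365138264468129402080}{493776557002793028168934795201}$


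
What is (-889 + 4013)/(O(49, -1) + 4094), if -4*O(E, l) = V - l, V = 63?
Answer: 1562/2039 ≈ 0.76606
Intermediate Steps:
O(E, l) = -63/4 + l/4 (O(E, l) = -(63 - l)/4 = -63/4 + l/4)
(-889 + 4013)/(O(49, -1) + 4094) = (-889 + 4013)/((-63/4 + (1/4)*(-1)) + 4094) = 3124/((-63/4 - 1/4) + 4094) = 3124/(-16 + 4094) = 3124/4078 = 3124*(1/4078) = 1562/2039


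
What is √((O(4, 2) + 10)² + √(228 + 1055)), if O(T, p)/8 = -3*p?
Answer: √(1444 + √1283) ≈ 38.468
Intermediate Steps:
O(T, p) = -24*p (O(T, p) = 8*(-3*p) = -24*p)
√((O(4, 2) + 10)² + √(228 + 1055)) = √((-24*2 + 10)² + √(228 + 1055)) = √((-48 + 10)² + √1283) = √((-38)² + √1283) = √(1444 + √1283)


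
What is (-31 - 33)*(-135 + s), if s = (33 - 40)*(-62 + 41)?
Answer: -768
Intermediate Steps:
s = 147 (s = -7*(-21) = 147)
(-31 - 33)*(-135 + s) = (-31 - 33)*(-135 + 147) = -64*12 = -768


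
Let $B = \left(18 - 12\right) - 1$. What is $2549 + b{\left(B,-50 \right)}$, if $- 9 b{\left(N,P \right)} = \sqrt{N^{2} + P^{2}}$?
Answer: $2549 - \frac{5 \sqrt{101}}{9} \approx 2543.4$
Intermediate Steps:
$B = 5$ ($B = 6 - 1 = 5$)
$b{\left(N,P \right)} = - \frac{\sqrt{N^{2} + P^{2}}}{9}$
$2549 + b{\left(B,-50 \right)} = 2549 - \frac{\sqrt{5^{2} + \left(-50\right)^{2}}}{9} = 2549 - \frac{\sqrt{25 + 2500}}{9} = 2549 - \frac{\sqrt{2525}}{9} = 2549 - \frac{5 \sqrt{101}}{9}$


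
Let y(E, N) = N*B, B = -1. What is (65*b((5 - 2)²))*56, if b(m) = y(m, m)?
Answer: -32760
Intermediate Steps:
y(E, N) = -N (y(E, N) = N*(-1) = -N)
b(m) = -m
(65*b((5 - 2)²))*56 = (65*(-(5 - 2)²))*56 = (65*(-1*3²))*56 = (65*(-1*9))*56 = (65*(-9))*56 = -585*56 = -32760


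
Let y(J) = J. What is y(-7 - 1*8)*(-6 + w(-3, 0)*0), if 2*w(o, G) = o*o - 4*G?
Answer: 90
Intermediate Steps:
w(o, G) = o²/2 - 2*G (w(o, G) = (o*o - 4*G)/2 = (o² - 4*G)/2 = o²/2 - 2*G)
y(-7 - 1*8)*(-6 + w(-3, 0)*0) = (-7 - 1*8)*(-6 + ((½)*(-3)² - 2*0)*0) = (-7 - 8)*(-6 + ((½)*9 + 0)*0) = -15*(-6 + (9/2 + 0)*0) = -15*(-6 + (9/2)*0) = -15*(-6 + 0) = -15*(-6) = 90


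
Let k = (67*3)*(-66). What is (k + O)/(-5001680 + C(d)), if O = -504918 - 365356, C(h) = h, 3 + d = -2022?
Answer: 25244/142963 ≈ 0.17658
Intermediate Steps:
d = -2025 (d = -3 - 2022 = -2025)
k = -13266 (k = 201*(-66) = -13266)
O = -870274
(k + O)/(-5001680 + C(d)) = (-13266 - 870274)/(-5001680 - 2025) = -883540/(-5003705) = -883540*(-1/5003705) = 25244/142963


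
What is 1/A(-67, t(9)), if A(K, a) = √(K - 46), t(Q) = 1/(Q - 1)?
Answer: -I*√113/113 ≈ -0.094072*I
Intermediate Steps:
t(Q) = 1/(-1 + Q)
A(K, a) = √(-46 + K)
1/A(-67, t(9)) = 1/(√(-46 - 67)) = 1/(√(-113)) = 1/(I*√113) = -I*√113/113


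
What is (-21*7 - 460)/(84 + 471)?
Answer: -607/555 ≈ -1.0937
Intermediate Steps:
(-21*7 - 460)/(84 + 471) = (-147 - 460)/555 = -607*1/555 = -607/555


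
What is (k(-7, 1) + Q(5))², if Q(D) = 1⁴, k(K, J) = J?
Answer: 4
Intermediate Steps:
Q(D) = 1
(k(-7, 1) + Q(5))² = (1 + 1)² = 2² = 4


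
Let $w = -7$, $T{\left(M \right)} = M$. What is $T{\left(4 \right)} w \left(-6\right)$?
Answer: $168$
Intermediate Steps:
$T{\left(4 \right)} w \left(-6\right) = 4 \left(-7\right) \left(-6\right) = \left(-28\right) \left(-6\right) = 168$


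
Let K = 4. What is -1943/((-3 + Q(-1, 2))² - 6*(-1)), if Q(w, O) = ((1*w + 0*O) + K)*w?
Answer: -1943/42 ≈ -46.262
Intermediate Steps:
Q(w, O) = w*(4 + w) (Q(w, O) = ((1*w + 0*O) + 4)*w = ((w + 0) + 4)*w = (w + 4)*w = (4 + w)*w = w*(4 + w))
-1943/((-3 + Q(-1, 2))² - 6*(-1)) = -1943/((-3 - (4 - 1))² - 6*(-1)) = -1943/((-3 - 1*3)² + 6) = -1943/((-3 - 3)² + 6) = -1943/((-6)² + 6) = -1943/(36 + 6) = -1943/42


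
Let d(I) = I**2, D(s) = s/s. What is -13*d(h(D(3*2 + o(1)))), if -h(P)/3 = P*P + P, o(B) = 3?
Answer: -468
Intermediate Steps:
D(s) = 1
h(P) = -3*P - 3*P**2 (h(P) = -3*(P*P + P) = -3*(P**2 + P) = -3*(P + P**2) = -3*P - 3*P**2)
-13*d(h(D(3*2 + o(1)))) = -13*9*(1 + 1)**2 = -13*(-3*1*2)**2 = -13*(-6)**2 = -13*36 = -468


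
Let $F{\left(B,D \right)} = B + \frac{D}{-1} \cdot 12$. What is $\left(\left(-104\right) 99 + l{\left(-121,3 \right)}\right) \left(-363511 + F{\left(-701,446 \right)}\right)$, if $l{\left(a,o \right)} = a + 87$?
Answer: $3817596120$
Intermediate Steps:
$F{\left(B,D \right)} = B - 12 D$ ($F{\left(B,D \right)} = B + D \left(-1\right) 12 = B + - D 12 = B - 12 D$)
$l{\left(a,o \right)} = 87 + a$
$\left(\left(-104\right) 99 + l{\left(-121,3 \right)}\right) \left(-363511 + F{\left(-701,446 \right)}\right) = \left(\left(-104\right) 99 + \left(87 - 121\right)\right) \left(-363511 - 6053\right) = \left(-10296 - 34\right) \left(-363511 - 6053\right) = - 10330 \left(-363511 - 6053\right) = \left(-10330\right) \left(-369564\right) = 3817596120$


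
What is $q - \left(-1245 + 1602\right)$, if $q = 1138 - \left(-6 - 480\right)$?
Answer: $1267$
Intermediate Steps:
$q = 1624$ ($q = 1138 - \left(-6 - 480\right) = 1138 - -486 = 1138 + 486 = 1624$)
$q - \left(-1245 + 1602\right) = 1624 - \left(-1245 + 1602\right) = 1624 - 357 = 1267$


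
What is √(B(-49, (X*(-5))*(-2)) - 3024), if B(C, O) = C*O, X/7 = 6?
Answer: 2*I*√5901 ≈ 153.64*I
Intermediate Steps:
X = 42 (X = 7*6 = 42)
√(B(-49, (X*(-5))*(-2)) - 3024) = √(-49*42*(-5)*(-2) - 3024) = √(-(-10290)*(-2) - 3024) = √(-49*420 - 3024) = √(-20580 - 3024) = √(-23604) = 2*I*√5901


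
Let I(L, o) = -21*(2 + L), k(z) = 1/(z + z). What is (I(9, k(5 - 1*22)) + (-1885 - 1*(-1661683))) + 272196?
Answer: 1931763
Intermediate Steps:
k(z) = 1/(2*z)
I(L, o) = -42 - 21*L
(I(9, k(5 - 1*22)) + (-1885 - 1*(-1661683))) + 272196 = ((-42 - 21*9) + (-1885 - 1*(-1661683))) + 272196 = ((-42 - 189) + (-1885 + 1661683)) + 272196 = (-231 + 1659798) + 272196 = 1659567 + 272196 = 1931763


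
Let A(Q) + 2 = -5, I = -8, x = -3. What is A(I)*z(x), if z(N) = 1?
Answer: -7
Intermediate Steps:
A(Q) = -7 (A(Q) = -2 - 5 = -7)
A(I)*z(x) = -7*1 = -7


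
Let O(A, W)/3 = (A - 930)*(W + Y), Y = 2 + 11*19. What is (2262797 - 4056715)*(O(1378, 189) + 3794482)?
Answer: -7771399877276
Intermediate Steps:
Y = 211 (Y = 2 + 209 = 211)
O(A, W) = 3*(-930 + A)*(211 + W) (O(A, W) = 3*((A - 930)*(W + 211)) = 3*((-930 + A)*(211 + W)) = 3*(-930 + A)*(211 + W))
(2262797 - 4056715)*(O(1378, 189) + 3794482) = (2262797 - 4056715)*((-588690 - 2790*189 + 633*1378 + 3*1378*189) + 3794482) = -1793918*((-588690 - 527310 + 872274 + 781326) + 3794482) = -1793918*(537600 + 3794482) = -1793918*4332082 = -7771399877276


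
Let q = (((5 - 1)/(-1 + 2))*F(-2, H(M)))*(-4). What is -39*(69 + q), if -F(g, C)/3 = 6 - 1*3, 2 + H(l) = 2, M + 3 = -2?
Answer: -8307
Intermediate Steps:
M = -5 (M = -3 - 2 = -5)
H(l) = 0 (H(l) = -2 + 2 = 0)
F(g, C) = -9 (F(g, C) = -3*(6 - 1*3) = -3*(6 - 3) = -3*3 = -9)
q = 144 (q = (((5 - 1)/(-1 + 2))*(-9))*(-4) = ((4/1)*(-9))*(-4) = ((4*1)*(-9))*(-4) = (4*(-9))*(-4) = -36*(-4) = 144)
-39*(69 + q) = -39*(69 + 144) = -39*213 = -8307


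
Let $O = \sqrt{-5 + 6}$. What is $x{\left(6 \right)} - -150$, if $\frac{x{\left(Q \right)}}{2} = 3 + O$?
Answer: $158$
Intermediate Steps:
$O = 1$ ($O = \sqrt{1} = 1$)
$x{\left(Q \right)} = 8$ ($x{\left(Q \right)} = 2 \left(3 + 1\right) = 2 \cdot 4 = 8$)
$x{\left(6 \right)} - -150 = 8 - -150 = 8 + 150 = 158$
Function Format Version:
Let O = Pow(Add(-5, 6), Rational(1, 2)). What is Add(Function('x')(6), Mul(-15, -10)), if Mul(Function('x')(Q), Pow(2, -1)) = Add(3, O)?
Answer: 158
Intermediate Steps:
O = 1 (O = Pow(1, Rational(1, 2)) = 1)
Function('x')(Q) = 8 (Function('x')(Q) = Mul(2, Add(3, 1)) = Mul(2, 4) = 8)
Add(Function('x')(6), Mul(-15, -10)) = Add(8, Mul(-15, -10)) = Add(8, 150) = 158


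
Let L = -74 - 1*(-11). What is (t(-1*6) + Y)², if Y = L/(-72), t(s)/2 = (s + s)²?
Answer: 5340721/64 ≈ 83449.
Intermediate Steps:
L = -63 (L = -74 + 11 = -63)
t(s) = 8*s² (t(s) = 2*(s + s)² = 2*(2*s)² = 2*(4*s²) = 8*s²)
Y = 7/8 (Y = -63/(-72) = -63*(-1/72) = 7/8 ≈ 0.87500)
(t(-1*6) + Y)² = (8*(-1*6)² + 7/8)² = (8*(-6)² + 7/8)² = (8*36 + 7/8)² = (288 + 7/8)² = (2311/8)² = 5340721/64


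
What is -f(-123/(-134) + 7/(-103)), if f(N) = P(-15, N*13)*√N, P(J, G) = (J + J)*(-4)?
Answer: -60*√161911262/6901 ≈ -110.63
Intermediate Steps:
P(J, G) = -8*J (P(J, G) = (2*J)*(-4) = -8*J)
f(N) = 120*√N (f(N) = (-8*(-15))*√N = 120*√N)
-f(-123/(-134) + 7/(-103)) = -120*√(-123/(-134) + 7/(-103)) = -120*√(-123*(-1/134) + 7*(-1/103)) = -120*√(123/134 - 7/103) = -120*√(11731/13802) = -120*√161911262/13802 = -60*√161911262/6901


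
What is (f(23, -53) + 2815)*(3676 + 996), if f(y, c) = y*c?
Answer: 7456512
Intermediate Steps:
f(y, c) = c*y
(f(23, -53) + 2815)*(3676 + 996) = (-53*23 + 2815)*(3676 + 996) = (-1219 + 2815)*4672 = 1596*4672 = 7456512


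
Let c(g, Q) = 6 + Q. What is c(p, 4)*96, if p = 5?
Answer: 960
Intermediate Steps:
c(p, 4)*96 = (6 + 4)*96 = 10*96 = 960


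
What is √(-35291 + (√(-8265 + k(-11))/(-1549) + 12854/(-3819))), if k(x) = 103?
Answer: √(-1235115394530763677 - 22591794789*I*√8162)/5915631 ≈ 0.00015523 - 187.87*I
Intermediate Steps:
√(-35291 + (√(-8265 + k(-11))/(-1549) + 12854/(-3819))) = √(-35291 + (√(-8265 + 103)/(-1549) + 12854/(-3819))) = √(-35291 + (√(-8162)*(-1/1549) + 12854*(-1/3819))) = √(-35291 + ((I*√8162)*(-1/1549) - 12854/3819)) = √(-35291 + (-I*√8162/1549 - 12854/3819)) = √(-35291 + (-12854/3819 - I*√8162/1549)) = √(-134789183/3819 - I*√8162/1549)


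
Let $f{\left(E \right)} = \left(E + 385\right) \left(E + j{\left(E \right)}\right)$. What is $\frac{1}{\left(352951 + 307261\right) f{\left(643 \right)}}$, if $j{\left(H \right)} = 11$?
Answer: $\frac{1}{443868450144} \approx 2.2529 \cdot 10^{-12}$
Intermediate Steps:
$f{\left(E \right)} = \left(11 + E\right) \left(385 + E\right)$ ($f{\left(E \right)} = \left(E + 385\right) \left(E + 11\right) = \left(385 + E\right) \left(11 + E\right) = \left(11 + E\right) \left(385 + E\right)$)
$\frac{1}{\left(352951 + 307261\right) f{\left(643 \right)}} = \frac{1}{\left(352951 + 307261\right) \left(4235 + 643^{2} + 396 \cdot 643\right)} = \frac{1}{660212 \left(4235 + 413449 + 254628\right)} = \frac{1}{660212 \cdot 672312} = \frac{1}{660212} \cdot \frac{1}{672312} = \frac{1}{443868450144}$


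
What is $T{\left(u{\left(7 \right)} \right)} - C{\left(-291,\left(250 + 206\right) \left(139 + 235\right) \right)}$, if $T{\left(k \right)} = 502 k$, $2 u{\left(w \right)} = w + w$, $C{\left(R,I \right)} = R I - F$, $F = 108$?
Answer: $49631926$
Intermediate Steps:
$C{\left(R,I \right)} = -108 + I R$ ($C{\left(R,I \right)} = R I - 108 = I R - 108 = -108 + I R$)
$u{\left(w \right)} = w$ ($u{\left(w \right)} = \frac{w + w}{2} = \frac{2 w}{2} = w$)
$T{\left(u{\left(7 \right)} \right)} - C{\left(-291,\left(250 + 206\right) \left(139 + 235\right) \right)} = 502 \cdot 7 - \left(-108 + \left(250 + 206\right) \left(139 + 235\right) \left(-291\right)\right) = 3514 - \left(-108 + 456 \cdot 374 \left(-291\right)\right) = 3514 - \left(-108 + 170544 \left(-291\right)\right) = 3514 - \left(-108 - 49628304\right) = 3514 - -49628412 = 3514 + 49628412 = 49631926$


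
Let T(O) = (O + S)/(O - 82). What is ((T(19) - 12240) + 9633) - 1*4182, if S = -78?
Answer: -427648/63 ≈ -6788.1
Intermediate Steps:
T(O) = (-78 + O)/(-82 + O) (T(O) = (O - 78)/(O - 82) = (-78 + O)/(-82 + O))
((T(19) - 12240) + 9633) - 1*4182 = (((-78 + 19)/(-82 + 19) - 12240) + 9633) - 1*4182 = ((-59/(-63) - 12240) + 9633) - 4182 = ((-1/63*(-59) - 12240) + 9633) - 4182 = ((59/63 - 12240) + 9633) - 4182 = (-771061/63 + 9633) - 4182 = -164182/63 - 4182 = -427648/63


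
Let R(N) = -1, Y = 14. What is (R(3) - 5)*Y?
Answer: -84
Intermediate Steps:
(R(3) - 5)*Y = (-1 - 5)*14 = -6*14 = -84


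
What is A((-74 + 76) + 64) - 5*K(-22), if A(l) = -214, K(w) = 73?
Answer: -579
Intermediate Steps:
A((-74 + 76) + 64) - 5*K(-22) = -214 - 5*73 = -214 - 365 = -579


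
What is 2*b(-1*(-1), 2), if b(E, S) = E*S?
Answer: 4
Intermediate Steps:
2*b(-1*(-1), 2) = 2*(-1*(-1)*2) = 2*(1*2) = 2*2 = 4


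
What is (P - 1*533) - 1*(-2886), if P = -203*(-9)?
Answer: 4180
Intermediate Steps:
P = 1827
(P - 1*533) - 1*(-2886) = (1827 - 1*533) - 1*(-2886) = (1827 - 533) + 2886 = 1294 + 2886 = 4180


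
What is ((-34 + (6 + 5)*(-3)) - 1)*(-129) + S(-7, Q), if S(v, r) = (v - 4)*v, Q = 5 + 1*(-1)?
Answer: 8849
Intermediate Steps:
Q = 4 (Q = 5 - 1 = 4)
S(v, r) = v*(-4 + v) (S(v, r) = (-4 + v)*v = v*(-4 + v))
((-34 + (6 + 5)*(-3)) - 1)*(-129) + S(-7, Q) = ((-34 + (6 + 5)*(-3)) - 1)*(-129) - 7*(-4 - 7) = ((-34 + 11*(-3)) - 1)*(-129) - 7*(-11) = ((-34 - 33) - 1)*(-129) + 77 = (-67 - 1)*(-129) + 77 = -68*(-129) + 77 = 8772 + 77 = 8849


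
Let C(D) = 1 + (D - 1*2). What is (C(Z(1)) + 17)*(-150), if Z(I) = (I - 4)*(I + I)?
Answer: -1500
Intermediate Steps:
Z(I) = 2*I*(-4 + I) (Z(I) = (-4 + I)*(2*I) = 2*I*(-4 + I))
C(D) = -1 + D (C(D) = 1 + (D - 2) = 1 + (-2 + D) = -1 + D)
(C(Z(1)) + 17)*(-150) = ((-1 + 2*1*(-4 + 1)) + 17)*(-150) = ((-1 + 2*1*(-3)) + 17)*(-150) = ((-1 - 6) + 17)*(-150) = (-7 + 17)*(-150) = 10*(-150) = -1500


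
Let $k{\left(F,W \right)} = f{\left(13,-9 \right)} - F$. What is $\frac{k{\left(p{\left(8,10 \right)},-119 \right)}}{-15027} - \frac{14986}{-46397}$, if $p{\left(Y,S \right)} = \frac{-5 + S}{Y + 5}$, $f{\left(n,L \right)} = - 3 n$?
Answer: $\frac{227021950}{697207719} \approx 0.32562$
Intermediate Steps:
$p{\left(Y,S \right)} = \frac{-5 + S}{5 + Y}$
$k{\left(F,W \right)} = -39 - F$ ($k{\left(F,W \right)} = \left(-3\right) 13 - F = -39 - F$)
$\frac{k{\left(p{\left(8,10 \right)},-119 \right)}}{-15027} - \frac{14986}{-46397} = \frac{-39 - \frac{-5 + 10}{5 + 8}}{-15027} - \frac{14986}{-46397} = \left(-39 - \frac{1}{13} \cdot 5\right) \left(- \frac{1}{15027}\right) - - \frac{14986}{46397} = \left(-39 - \frac{1}{13} \cdot 5\right) \left(- \frac{1}{15027}\right) + \frac{14986}{46397} = \left(-39 - \frac{5}{13}\right) \left(- \frac{1}{15027}\right) + \frac{14986}{46397} = \left(- \frac{512}{13}\right) \left(- \frac{1}{15027}\right) + \frac{14986}{46397} = \frac{512}{195351} + \frac{14986}{46397} = \frac{227021950}{697207719}$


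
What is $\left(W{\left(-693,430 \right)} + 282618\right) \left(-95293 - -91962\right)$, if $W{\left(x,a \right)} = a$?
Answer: $-942832888$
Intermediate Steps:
$\left(W{\left(-693,430 \right)} + 282618\right) \left(-95293 - -91962\right) = \left(430 + 282618\right) \left(-95293 - -91962\right) = 283048 \left(-95293 + \left(-28547 + 120509\right)\right) = 283048 \left(-95293 + 91962\right) = 283048 \left(-3331\right) = -942832888$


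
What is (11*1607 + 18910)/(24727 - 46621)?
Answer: -36587/21894 ≈ -1.6711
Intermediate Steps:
(11*1607 + 18910)/(24727 - 46621) = (17677 + 18910)/(-21894) = 36587*(-1/21894) = -36587/21894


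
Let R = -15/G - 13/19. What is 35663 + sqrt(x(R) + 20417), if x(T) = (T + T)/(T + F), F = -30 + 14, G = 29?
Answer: 35663 + 5*sqrt(18341223747)/4739 ≈ 35806.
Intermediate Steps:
F = -16
R = -662/551 (R = -15/29 - 13/19 = -662/551 ≈ -1.2015)
x(T) = 2*T/(-16 + T) (x(T) = (T + T)/(T - 16) = (2*T)/(-16 + T) = 2*T/(-16 + T))
35663 + sqrt(x(R) + 20417) = 35663 + sqrt(2*(-662/551)/(-16 - 662/551) + 20417) = 35663 + sqrt(2*(-662/551)/(-9478/551) + 20417) = 35663 + sqrt(2*(-662/551)*(-551/9478) + 20417) = 35663 + sqrt(662/4739 + 20417) = 35663 + sqrt(96756825/4739) = 35663 + 5*sqrt(18341223747)/4739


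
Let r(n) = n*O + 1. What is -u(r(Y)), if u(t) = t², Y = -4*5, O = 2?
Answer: -1521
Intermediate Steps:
Y = -20
r(n) = 1 + 2*n (r(n) = n*2 + 1 = 2*n + 1 = 1 + 2*n)
-u(r(Y)) = -(1 + 2*(-20))² = -(1 - 40)² = -1*(-39)² = -1*1521 = -1521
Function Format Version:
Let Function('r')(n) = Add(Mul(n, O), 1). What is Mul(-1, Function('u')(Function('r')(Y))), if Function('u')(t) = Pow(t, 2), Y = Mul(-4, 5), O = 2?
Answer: -1521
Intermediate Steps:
Y = -20
Function('r')(n) = Add(1, Mul(2, n)) (Function('r')(n) = Add(Mul(n, 2), 1) = Add(Mul(2, n), 1) = Add(1, Mul(2, n)))
Mul(-1, Function('u')(Function('r')(Y))) = Mul(-1, Pow(Add(1, Mul(2, -20)), 2)) = Mul(-1, Pow(Add(1, -40), 2)) = Mul(-1, Pow(-39, 2)) = Mul(-1, 1521) = -1521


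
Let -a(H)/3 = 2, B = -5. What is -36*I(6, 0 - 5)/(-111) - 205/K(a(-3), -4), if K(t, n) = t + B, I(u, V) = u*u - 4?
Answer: 11809/407 ≈ 29.015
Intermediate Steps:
a(H) = -6 (a(H) = -3*2 = -6)
I(u, V) = -4 + u**2 (I(u, V) = u**2 - 4 = -4 + u**2)
K(t, n) = -5 + t (K(t, n) = t - 5 = -5 + t)
-36*I(6, 0 - 5)/(-111) - 205/K(a(-3), -4) = -36*(-4 + 6**2)/(-111) - 205/(-5 - 6) = -36*(-4 + 36)*(-1/111) - 205/(-11) = -36*32*(-1/111) - 205*(-1/11) = -1152*(-1/111) + 205/11 = 384/37 + 205/11 = 11809/407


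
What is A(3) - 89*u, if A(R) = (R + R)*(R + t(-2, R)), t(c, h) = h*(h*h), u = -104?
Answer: 9436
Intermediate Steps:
t(c, h) = h³ (t(c, h) = h*h² = h³)
A(R) = 2*R*(R + R³) (A(R) = (R + R)*(R + R³) = (2*R)*(R + R³) = 2*R*(R + R³))
A(3) - 89*u = 2*3²*(1 + 3²) - 89*(-104) = 2*9*(1 + 9) + 9256 = 2*9*10 + 9256 = 180 + 9256 = 9436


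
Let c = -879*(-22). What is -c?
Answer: -19338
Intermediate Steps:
c = 19338
-c = -1*19338 = -19338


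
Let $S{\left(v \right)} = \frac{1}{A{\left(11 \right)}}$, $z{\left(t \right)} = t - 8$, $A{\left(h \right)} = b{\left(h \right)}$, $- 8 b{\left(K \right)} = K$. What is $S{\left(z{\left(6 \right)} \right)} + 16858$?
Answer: $\frac{185430}{11} \approx 16857.0$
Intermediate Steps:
$b{\left(K \right)} = - \frac{K}{8}$
$A{\left(h \right)} = - \frac{h}{8}$
$z{\left(t \right)} = -8 + t$ ($z{\left(t \right)} = t - 8 = -8 + t$)
$S{\left(v \right)} = - \frac{8}{11}$ ($S{\left(v \right)} = \frac{1}{\left(- \frac{1}{8}\right) 11} = \frac{1}{- \frac{11}{8}} = - \frac{8}{11}$)
$S{\left(z{\left(6 \right)} \right)} + 16858 = - \frac{8}{11} + 16858 = \frac{185430}{11}$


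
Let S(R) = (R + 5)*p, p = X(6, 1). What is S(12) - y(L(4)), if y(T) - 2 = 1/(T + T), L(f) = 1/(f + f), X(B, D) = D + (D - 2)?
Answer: -6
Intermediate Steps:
X(B, D) = -2 + 2*D (X(B, D) = D + (-2 + D) = -2 + 2*D)
p = 0 (p = -2 + 2*1 = -2 + 2 = 0)
S(R) = 0 (S(R) = (R + 5)*0 = (5 + R)*0 = 0)
L(f) = 1/(2*f)
y(T) = 2 + 1/(2*T) (y(T) = 2 + 1/(T + T) = 2 + 1/(2*T))
S(12) - y(L(4)) = 0 - (2 + 1/(2*(((½)/4)))) = 0 - (2 + 1/(2*(((½)*(¼))))) = 0 - (2 + 1/(2*(⅛))) = 0 - (2 + (½)*8) = 0 - (2 + 4) = 0 - 1*6 = 0 - 6 = -6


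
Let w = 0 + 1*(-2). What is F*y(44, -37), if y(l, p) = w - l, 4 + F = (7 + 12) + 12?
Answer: -1242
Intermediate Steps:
F = 27 (F = -4 + ((7 + 12) + 12) = -4 + (19 + 12) = -4 + 31 = 27)
w = -2 (w = 0 - 2 = -2)
y(l, p) = -2 - l
F*y(44, -37) = 27*(-2 - 1*44) = 27*(-2 - 44) = 27*(-46) = -1242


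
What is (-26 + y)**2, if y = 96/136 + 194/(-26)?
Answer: 52403121/48841 ≈ 1072.9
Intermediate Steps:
y = -1493/221 (y = 96*(1/136) + 194*(-1/26) = 12/17 - 97/13 = -1493/221 ≈ -6.7557)
(-26 + y)**2 = (-26 - 1493/221)**2 = (-7239/221)**2 = 52403121/48841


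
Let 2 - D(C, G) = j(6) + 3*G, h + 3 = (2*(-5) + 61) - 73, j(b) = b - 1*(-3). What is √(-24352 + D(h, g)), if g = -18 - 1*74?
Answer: I*√24083 ≈ 155.19*I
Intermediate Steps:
j(b) = 3 + b (j(b) = b + 3 = 3 + b)
g = -92 (g = -18 - 74 = -92)
h = -25 (h = -3 + ((2*(-5) + 61) - 73) = -3 + ((-10 + 61) - 73) = -3 + (51 - 73) = -3 - 22 = -25)
D(C, G) = -7 - 3*G (D(C, G) = 2 - ((3 + 6) + 3*G) = 2 - (9 + 3*G) = 2 + (-9 - 3*G) = -7 - 3*G)
√(-24352 + D(h, g)) = √(-24352 + (-7 - 3*(-92))) = √(-24352 + (-7 + 276)) = √(-24352 + 269) = √(-24083) = I*√24083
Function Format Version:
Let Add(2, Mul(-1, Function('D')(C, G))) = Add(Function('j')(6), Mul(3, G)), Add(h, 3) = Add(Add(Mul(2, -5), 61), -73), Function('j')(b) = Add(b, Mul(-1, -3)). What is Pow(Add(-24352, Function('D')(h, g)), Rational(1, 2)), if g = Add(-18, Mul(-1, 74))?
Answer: Mul(I, Pow(24083, Rational(1, 2))) ≈ Mul(155.19, I)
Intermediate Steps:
Function('j')(b) = Add(3, b) (Function('j')(b) = Add(b, 3) = Add(3, b))
g = -92 (g = Add(-18, -74) = -92)
h = -25 (h = Add(-3, Add(Add(Mul(2, -5), 61), -73)) = Add(-3, Add(Add(-10, 61), -73)) = Add(-3, Add(51, -73)) = Add(-3, -22) = -25)
Function('D')(C, G) = Add(-7, Mul(-3, G)) (Function('D')(C, G) = Add(2, Mul(-1, Add(Add(3, 6), Mul(3, G)))) = Add(2, Mul(-1, Add(9, Mul(3, G)))) = Add(2, Add(-9, Mul(-3, G))) = Add(-7, Mul(-3, G)))
Pow(Add(-24352, Function('D')(h, g)), Rational(1, 2)) = Pow(Add(-24352, Add(-7, Mul(-3, -92))), Rational(1, 2)) = Pow(Add(-24352, Add(-7, 276)), Rational(1, 2)) = Pow(Add(-24352, 269), Rational(1, 2)) = Pow(-24083, Rational(1, 2)) = Mul(I, Pow(24083, Rational(1, 2)))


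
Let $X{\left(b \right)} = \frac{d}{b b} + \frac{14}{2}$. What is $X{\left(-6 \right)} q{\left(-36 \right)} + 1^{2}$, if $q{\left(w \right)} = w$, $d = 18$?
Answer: $-269$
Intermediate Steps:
$X{\left(b \right)} = 7 + \frac{18}{b^{2}}$ ($X{\left(b \right)} = \frac{18}{b b} + \frac{14}{2} = \frac{18}{b^{2}} + 14 \cdot \frac{1}{2} = \frac{18}{b^{2}} + 7 = 7 + \frac{18}{b^{2}}$)
$X{\left(-6 \right)} q{\left(-36 \right)} + 1^{2} = \left(7 + \frac{18}{36}\right) \left(-36\right) + 1^{2} = \left(7 + 18 \cdot \frac{1}{36}\right) \left(-36\right) + 1 = \left(7 + \frac{1}{2}\right) \left(-36\right) + 1 = \frac{15}{2} \left(-36\right) + 1 = -270 + 1 = -269$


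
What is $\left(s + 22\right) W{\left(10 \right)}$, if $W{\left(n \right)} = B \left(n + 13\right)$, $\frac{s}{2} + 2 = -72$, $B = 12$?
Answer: $-34776$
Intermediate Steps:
$s = -148$ ($s = -4 + 2 \left(-72\right) = -4 - 144 = -148$)
$W{\left(n \right)} = 156 + 12 n$ ($W{\left(n \right)} = 12 \left(n + 13\right) = 12 \left(13 + n\right) = 156 + 12 n$)
$\left(s + 22\right) W{\left(10 \right)} = \left(-148 + 22\right) \left(156 + 12 \cdot 10\right) = - 126 \left(156 + 120\right) = \left(-126\right) 276 = -34776$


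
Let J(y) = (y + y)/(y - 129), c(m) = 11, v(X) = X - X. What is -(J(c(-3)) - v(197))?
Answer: 11/59 ≈ 0.18644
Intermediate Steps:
v(X) = 0
J(y) = 2*y/(-129 + y) (J(y) = (2*y)/(-129 + y) = 2*y/(-129 + y))
-(J(c(-3)) - v(197)) = -(2*11/(-129 + 11) - 1*0) = -(2*11/(-118) + 0) = -(2*11*(-1/118) + 0) = -(-11/59 + 0) = -1*(-11/59) = 11/59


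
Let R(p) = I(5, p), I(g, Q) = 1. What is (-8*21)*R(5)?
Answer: -168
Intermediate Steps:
R(p) = 1
(-8*21)*R(5) = -8*21*1 = -168*1 = -168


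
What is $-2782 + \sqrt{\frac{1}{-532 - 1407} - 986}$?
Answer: $-2782 + \frac{i \sqrt{3707086845}}{1939} \approx -2782.0 + 31.401 i$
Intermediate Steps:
$-2782 + \sqrt{\frac{1}{-532 - 1407} - 986} = -2782 + \sqrt{\frac{1}{-1939} - 986} = -2782 + \sqrt{- \frac{1}{1939} - 986} = -2782 + \sqrt{- \frac{1911855}{1939}} = -2782 + \frac{i \sqrt{3707086845}}{1939}$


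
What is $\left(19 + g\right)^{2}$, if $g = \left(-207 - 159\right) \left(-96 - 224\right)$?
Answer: $13721545321$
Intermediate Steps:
$g = 117120$ ($g = \left(-366\right) \left(-320\right) = 117120$)
$\left(19 + g\right)^{2} = \left(19 + 117120\right)^{2} = 117139^{2} = 13721545321$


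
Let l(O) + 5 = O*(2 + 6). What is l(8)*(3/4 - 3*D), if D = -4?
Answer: 3009/4 ≈ 752.25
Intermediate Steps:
l(O) = -5 + 8*O (l(O) = -5 + O*(2 + 6) = -5 + O*8 = -5 + 8*O)
l(8)*(3/4 - 3*D) = (-5 + 8*8)*(3/4 - 3*(-4)) = (-5 + 64)*(3*(1/4) + 12) = 59*(3/4 + 12) = 59*(51/4) = 3009/4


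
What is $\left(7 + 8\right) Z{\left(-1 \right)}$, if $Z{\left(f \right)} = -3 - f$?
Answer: $-30$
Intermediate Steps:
$\left(7 + 8\right) Z{\left(-1 \right)} = \left(7 + 8\right) \left(-3 - -1\right) = 15 \left(-3 + 1\right) = 15 \left(-2\right) = -30$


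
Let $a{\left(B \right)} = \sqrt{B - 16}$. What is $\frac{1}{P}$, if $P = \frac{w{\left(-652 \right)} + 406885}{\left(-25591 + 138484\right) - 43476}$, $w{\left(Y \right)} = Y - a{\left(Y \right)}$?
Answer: $\frac{28199476161}{165025250957} + \frac{138834 i \sqrt{167}}{165025250957} \approx 0.17088 + 1.0872 \cdot 10^{-5} i$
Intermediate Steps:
$a{\left(B \right)} = \sqrt{-16 + B}$
$w{\left(Y \right)} = Y - \sqrt{-16 + Y}$
$P = \frac{45137}{7713} - \frac{2 i \sqrt{167}}{69417}$ ($P = \frac{\left(-652 - \sqrt{-16 - 652}\right) + 406885}{\left(-25591 + 138484\right) - 43476} = \frac{\left(-652 - \sqrt{-668}\right) + 406885}{112893 - 43476} = \frac{\left(-652 - 2 i \sqrt{167}\right) + 406885}{69417} = \left(\left(-652 - 2 i \sqrt{167}\right) + 406885\right) \frac{1}{69417} = \left(406233 - 2 i \sqrt{167}\right) \frac{1}{69417} = \frac{45137}{7713} - \frac{2 i \sqrt{167}}{69417} \approx 5.8521 - 0.00037233 i$)
$\frac{1}{P} = \frac{1}{\frac{45137}{7713} - \frac{2 i \sqrt{167}}{69417}}$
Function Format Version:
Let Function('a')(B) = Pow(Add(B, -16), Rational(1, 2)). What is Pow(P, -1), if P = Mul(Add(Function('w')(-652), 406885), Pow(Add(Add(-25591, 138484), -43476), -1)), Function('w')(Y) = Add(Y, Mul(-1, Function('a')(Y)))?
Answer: Add(Rational(28199476161, 165025250957), Mul(Rational(138834, 165025250957), I, Pow(167, Rational(1, 2)))) ≈ Add(0.17088, Mul(1.0872e-5, I))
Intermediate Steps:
Function('a')(B) = Pow(Add(-16, B), Rational(1, 2))
Function('w')(Y) = Add(Y, Mul(-1, Pow(Add(-16, Y), Rational(1, 2))))
P = Add(Rational(45137, 7713), Mul(Rational(-2, 69417), I, Pow(167, Rational(1, 2)))) (P = Mul(Add(Add(-652, Mul(-1, Pow(Add(-16, -652), Rational(1, 2)))), 406885), Pow(Add(Add(-25591, 138484), -43476), -1)) = Mul(Add(Add(-652, Mul(-1, Pow(-668, Rational(1, 2)))), 406885), Pow(Add(112893, -43476), -1)) = Mul(Add(Add(-652, Mul(-1, Mul(2, I, Pow(167, Rational(1, 2))))), 406885), Pow(69417, -1)) = Mul(Add(Add(-652, Mul(-2, I, Pow(167, Rational(1, 2)))), 406885), Rational(1, 69417)) = Mul(Add(406233, Mul(-2, I, Pow(167, Rational(1, 2)))), Rational(1, 69417)) = Add(Rational(45137, 7713), Mul(Rational(-2, 69417), I, Pow(167, Rational(1, 2)))) ≈ Add(5.8521, Mul(-0.00037233, I)))
Pow(P, -1) = Pow(Add(Rational(45137, 7713), Mul(Rational(-2, 69417), I, Pow(167, Rational(1, 2)))), -1)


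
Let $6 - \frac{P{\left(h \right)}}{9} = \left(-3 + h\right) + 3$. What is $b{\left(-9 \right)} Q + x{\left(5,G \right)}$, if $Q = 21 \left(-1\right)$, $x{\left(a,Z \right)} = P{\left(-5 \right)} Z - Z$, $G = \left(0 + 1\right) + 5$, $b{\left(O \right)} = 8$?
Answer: $420$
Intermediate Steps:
$P{\left(h \right)} = 54 - 9 h$ ($P{\left(h \right)} = 54 - 9 \left(\left(-3 + h\right) + 3\right) = 54 - 9 h$)
$G = 6$ ($G = 1 + 5 = 6$)
$x{\left(a,Z \right)} = 98 Z$ ($x{\left(a,Z \right)} = \left(54 - -45\right) Z - Z = \left(54 + 45\right) Z - Z = 99 Z - Z = 98 Z$)
$Q = -21$
$b{\left(-9 \right)} Q + x{\left(5,G \right)} = 8 \left(-21\right) + 98 \cdot 6 = -168 + 588 = 420$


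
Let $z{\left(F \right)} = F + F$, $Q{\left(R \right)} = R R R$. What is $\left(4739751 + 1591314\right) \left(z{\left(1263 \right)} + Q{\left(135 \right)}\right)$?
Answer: $15592786319565$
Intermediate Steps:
$Q{\left(R \right)} = R^{3}$ ($Q{\left(R \right)} = R^{2} R = R^{3}$)
$z{\left(F \right)} = 2 F$
$\left(4739751 + 1591314\right) \left(z{\left(1263 \right)} + Q{\left(135 \right)}\right) = \left(4739751 + 1591314\right) \left(2 \cdot 1263 + 135^{3}\right) = 6331065 \left(2526 + 2460375\right) = 6331065 \cdot 2462901 = 15592786319565$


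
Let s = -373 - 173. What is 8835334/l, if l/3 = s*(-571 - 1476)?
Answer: 4417667/1676493 ≈ 2.6351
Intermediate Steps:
s = -546
l = 3352986 (l = 3*(-546*(-571 - 1476)) = 3*(-546*(-2047)) = 3*1117662 = 3352986)
8835334/l = 8835334/3352986 = 8835334*(1/3352986) = 4417667/1676493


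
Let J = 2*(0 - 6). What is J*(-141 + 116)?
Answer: 300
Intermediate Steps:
J = -12 (J = 2*(-6) = -12)
J*(-141 + 116) = -12*(-141 + 116) = -12*(-25) = 300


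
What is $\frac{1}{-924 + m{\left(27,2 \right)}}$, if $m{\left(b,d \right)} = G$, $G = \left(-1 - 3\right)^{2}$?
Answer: $- \frac{1}{908} \approx -0.0011013$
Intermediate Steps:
$G = 16$ ($G = \left(-4\right)^{2} = 16$)
$m{\left(b,d \right)} = 16$
$\frac{1}{-924 + m{\left(27,2 \right)}} = \frac{1}{-924 + 16} = \frac{1}{-908} = - \frac{1}{908}$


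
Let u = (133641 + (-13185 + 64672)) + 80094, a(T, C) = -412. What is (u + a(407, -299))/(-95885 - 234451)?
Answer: -44135/55056 ≈ -0.80164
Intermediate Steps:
u = 265222 (u = (133641 + 51487) + 80094 = 185128 + 80094 = 265222)
(u + a(407, -299))/(-95885 - 234451) = (265222 - 412)/(-95885 - 234451) = 264810/(-330336) = 264810*(-1/330336) = -44135/55056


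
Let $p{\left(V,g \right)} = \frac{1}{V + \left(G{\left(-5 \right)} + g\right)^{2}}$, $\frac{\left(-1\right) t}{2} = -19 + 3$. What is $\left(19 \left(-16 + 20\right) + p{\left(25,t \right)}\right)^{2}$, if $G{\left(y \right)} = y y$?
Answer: $\frac{61913880625}{10719076} \approx 5776.0$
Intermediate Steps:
$G{\left(y \right)} = y^{2}$
$t = 32$ ($t = - 2 \left(-19 + 3\right) = \left(-2\right) \left(-16\right) = 32$)
$p{\left(V,g \right)} = \frac{1}{V + \left(25 + g\right)^{2}}$ ($p{\left(V,g \right)} = \frac{1}{V + \left(\left(-5\right)^{2} + g\right)^{2}} = \frac{1}{V + \left(25 + g\right)^{2}}$)
$\left(19 \left(-16 + 20\right) + p{\left(25,t \right)}\right)^{2} = \left(19 \left(-16 + 20\right) + \frac{1}{25 + \left(25 + 32\right)^{2}}\right)^{2} = \left(19 \cdot 4 + \frac{1}{25 + 57^{2}}\right)^{2} = \left(76 + \frac{1}{25 + 3249}\right)^{2} = \left(76 + \frac{1}{3274}\right)^{2} = \left(\frac{248825}{3274}\right)^{2} = \frac{61913880625}{10719076}$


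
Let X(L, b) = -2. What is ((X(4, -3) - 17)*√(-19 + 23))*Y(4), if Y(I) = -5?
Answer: 190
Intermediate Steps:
((X(4, -3) - 17)*√(-19 + 23))*Y(4) = ((-2 - 17)*√(-19 + 23))*(-5) = -19*√4*(-5) = -19*2*(-5) = -38*(-5) = 190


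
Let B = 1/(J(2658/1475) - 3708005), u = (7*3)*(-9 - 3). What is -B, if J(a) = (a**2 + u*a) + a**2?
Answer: 2175625/8068202226797 ≈ 2.6965e-7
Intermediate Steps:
u = -252 (u = 21*(-12) = -252)
J(a) = -252*a + 2*a**2 (J(a) = (a**2 - 252*a) + a**2 = -252*a + 2*a**2)
B = -2175625/8068202226797 (B = 1/(2*(2658/1475)*(-126 + 2658/1475) - 3708005) = 1/(2*(2658/1475)*(-183192/1475) - 3708005) = 1/(-973848672/2175625 - 3708005) = 1/(-8068202226797/2175625) = -2175625/8068202226797 ≈ -2.6965e-7)
-B = -1*(-2175625/8068202226797) = 2175625/8068202226797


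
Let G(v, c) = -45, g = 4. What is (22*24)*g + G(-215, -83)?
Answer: 2067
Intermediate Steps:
(22*24)*g + G(-215, -83) = (22*24)*4 - 45 = 528*4 - 45 = 2112 - 45 = 2067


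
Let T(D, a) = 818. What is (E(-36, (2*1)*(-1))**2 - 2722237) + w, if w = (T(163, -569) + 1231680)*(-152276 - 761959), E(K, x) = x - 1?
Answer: -1126795531258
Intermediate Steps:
E(K, x) = -1 + x
w = -1126792809030 (w = (818 + 1231680)*(-152276 - 761959) = 1232498*(-914235) = -1126792809030)
(E(-36, (2*1)*(-1))**2 - 2722237) + w = ((-1 + (2*1)*(-1))**2 - 2722237) - 1126792809030 = ((-1 + 2*(-1))**2 - 2722237) - 1126792809030 = ((-1 - 2)**2 - 2722237) - 1126792809030 = ((-3)**2 - 2722237) - 1126792809030 = (9 - 2722237) - 1126792809030 = -2722228 - 1126792809030 = -1126795531258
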